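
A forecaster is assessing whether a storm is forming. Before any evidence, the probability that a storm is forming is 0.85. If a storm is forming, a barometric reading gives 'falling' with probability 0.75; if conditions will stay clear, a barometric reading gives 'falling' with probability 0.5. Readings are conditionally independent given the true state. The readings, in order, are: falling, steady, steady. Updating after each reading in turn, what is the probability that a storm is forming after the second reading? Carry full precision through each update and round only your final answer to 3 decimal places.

0.810

After 'falling': P(storm) = 0.75·0.8500 / (0.75·0.8500 + 0.5·0.1500) ≈ 0.8947
After 'steady': P(storm) = 0.25·0.8947 / (0.25·0.8947 + 0.5·0.1053) ≈ 0.8095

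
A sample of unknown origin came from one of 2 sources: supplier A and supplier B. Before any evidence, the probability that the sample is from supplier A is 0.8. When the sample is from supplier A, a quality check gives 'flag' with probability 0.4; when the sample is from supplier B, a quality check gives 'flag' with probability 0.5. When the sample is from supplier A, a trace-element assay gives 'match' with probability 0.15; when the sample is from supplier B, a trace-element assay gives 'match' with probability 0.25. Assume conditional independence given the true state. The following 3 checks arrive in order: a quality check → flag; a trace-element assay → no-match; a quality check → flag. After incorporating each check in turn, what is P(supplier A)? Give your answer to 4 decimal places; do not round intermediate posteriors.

0.7437

After a quality check='flag': P(supplier A) = 0.4·0.8000 / (0.4·0.8000 + 0.5·0.2000) ≈ 0.7619
After a trace-element assay='no-match': P(supplier A) = 0.85·0.7619 / (0.85·0.7619 + 0.75·0.2381) ≈ 0.7839
After a quality check='flag': P(supplier A) = 0.4·0.7839 / (0.4·0.7839 + 0.5·0.2161) ≈ 0.7437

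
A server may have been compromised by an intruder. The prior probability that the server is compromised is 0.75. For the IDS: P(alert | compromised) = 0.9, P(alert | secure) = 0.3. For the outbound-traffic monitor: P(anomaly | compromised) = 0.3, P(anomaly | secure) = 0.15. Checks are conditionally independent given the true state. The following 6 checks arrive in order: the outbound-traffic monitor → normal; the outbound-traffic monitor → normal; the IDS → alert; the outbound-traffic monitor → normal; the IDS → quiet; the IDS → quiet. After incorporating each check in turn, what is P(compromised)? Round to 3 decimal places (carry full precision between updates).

Apply Bayes' rule sequentially, carrying P(compromised) forward.
After the outbound-traffic monitor='normal': P(compromised) = 0.7·0.7500 / (0.7·0.7500 + 0.85·0.2500) ≈ 0.7119
After the outbound-traffic monitor='normal': P(compromised) = 0.7·0.7119 / (0.7·0.7119 + 0.85·0.2881) ≈ 0.6705
After the IDS='alert': P(compromised) = 0.9·0.6705 / (0.9·0.6705 + 0.3·0.3295) ≈ 0.8592
After the outbound-traffic monitor='normal': P(compromised) = 0.7·0.8592 / (0.7·0.8592 + 0.85·0.1408) ≈ 0.8341
After the IDS='quiet': P(compromised) = 0.1·0.8341 / (0.1·0.8341 + 0.7·0.1659) ≈ 0.4180
After the IDS='quiet': P(compromised) = 0.1·0.4180 / (0.1·0.4180 + 0.7·0.5820) ≈ 0.0930

0.093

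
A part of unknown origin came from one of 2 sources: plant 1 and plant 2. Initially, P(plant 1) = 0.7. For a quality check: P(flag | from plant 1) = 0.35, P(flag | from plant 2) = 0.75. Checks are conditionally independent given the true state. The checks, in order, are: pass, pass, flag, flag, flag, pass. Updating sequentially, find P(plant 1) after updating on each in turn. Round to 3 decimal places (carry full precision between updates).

After 'pass': P(plant 1) = 0.65·0.7000 / (0.65·0.7000 + 0.25·0.3000) ≈ 0.8585
After 'pass': P(plant 1) = 0.65·0.8585 / (0.65·0.8585 + 0.25·0.1415) ≈ 0.9404
After 'flag': P(plant 1) = 0.35·0.9404 / (0.35·0.9404 + 0.75·0.0596) ≈ 0.8804
After 'flag': P(plant 1) = 0.35·0.8804 / (0.35·0.8804 + 0.75·0.1196) ≈ 0.7745
After 'flag': P(plant 1) = 0.35·0.7745 / (0.35·0.7745 + 0.75·0.2255) ≈ 0.6158
After 'pass': P(plant 1) = 0.65·0.6158 / (0.65·0.6158 + 0.25·0.3842) ≈ 0.8065

0.806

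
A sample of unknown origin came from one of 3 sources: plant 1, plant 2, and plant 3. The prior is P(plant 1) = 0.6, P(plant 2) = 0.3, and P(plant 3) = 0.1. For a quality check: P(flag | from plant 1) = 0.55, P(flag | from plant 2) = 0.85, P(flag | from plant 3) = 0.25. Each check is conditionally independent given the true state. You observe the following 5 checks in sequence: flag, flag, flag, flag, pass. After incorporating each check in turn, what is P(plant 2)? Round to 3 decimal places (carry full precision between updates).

After 'flag': normaliser = 0.55·0.6000 + 0.85·0.3000 + 0.25·0.1000; P(plant 1) ≈ 0.5410, P(plant 2) ≈ 0.4180, P(plant 3) ≈ 0.0410
After 'flag': normaliser = 0.55·0.5410 + 0.85·0.4180 + 0.25·0.0410; P(plant 1) ≈ 0.4487, P(plant 2) ≈ 0.5358, P(plant 3) ≈ 0.0155
After 'flag': normaliser = 0.55·0.4487 + 0.85·0.5358 + 0.25·0.0155; P(plant 1) ≈ 0.3495, P(plant 2) ≈ 0.6450, P(plant 3) ≈ 0.0055
After 'flag': normaliser = 0.55·0.3495 + 0.85·0.6450 + 0.25·0.0055; P(plant 1) ≈ 0.2591, P(plant 2) ≈ 0.7390, P(plant 3) ≈ 0.0018
After 'pass': normaliser = 0.45·0.2591 + 0.15·0.7390 + 0.75·0.0018; P(plant 1) ≈ 0.5095, P(plant 2) ≈ 0.4844, P(plant 3) ≈ 0.0060

0.484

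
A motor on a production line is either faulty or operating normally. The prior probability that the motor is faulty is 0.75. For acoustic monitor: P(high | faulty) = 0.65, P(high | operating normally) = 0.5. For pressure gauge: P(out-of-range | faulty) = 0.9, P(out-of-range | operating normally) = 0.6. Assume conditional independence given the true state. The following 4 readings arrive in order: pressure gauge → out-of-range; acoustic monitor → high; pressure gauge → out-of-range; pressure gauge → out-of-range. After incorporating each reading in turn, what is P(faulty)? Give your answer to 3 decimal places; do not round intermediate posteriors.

Apply Bayes' rule sequentially, carrying P(faulty) forward.
After pressure gauge='out-of-range': P(faulty) = 0.9·0.7500 / (0.9·0.7500 + 0.6·0.2500) ≈ 0.8182
After acoustic monitor='high': P(faulty) = 0.65·0.8182 / (0.65·0.8182 + 0.5·0.1818) ≈ 0.8540
After pressure gauge='out-of-range': P(faulty) = 0.9·0.8540 / (0.9·0.8540 + 0.6·0.1460) ≈ 0.8977
After pressure gauge='out-of-range': P(faulty) = 0.9·0.8977 / (0.9·0.8977 + 0.6·0.1023) ≈ 0.9294

0.929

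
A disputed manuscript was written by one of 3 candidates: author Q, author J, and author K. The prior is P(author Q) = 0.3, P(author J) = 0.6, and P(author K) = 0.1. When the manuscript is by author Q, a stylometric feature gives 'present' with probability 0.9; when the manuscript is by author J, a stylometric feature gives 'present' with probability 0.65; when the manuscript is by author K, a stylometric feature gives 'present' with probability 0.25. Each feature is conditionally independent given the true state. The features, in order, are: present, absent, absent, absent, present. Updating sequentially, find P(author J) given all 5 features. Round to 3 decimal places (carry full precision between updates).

0.791

After 'present': normaliser = 0.9·0.3000 + 0.65·0.6000 + 0.25·0.1000; P(author Q) ≈ 0.3942, P(author J) ≈ 0.5693, P(author K) ≈ 0.0365
After 'absent': normaliser = 0.1·0.3942 + 0.35·0.5693 + 0.75·0.0365; P(author Q) ≈ 0.1481, P(author J) ≈ 0.7490, P(author K) ≈ 0.1029
After 'absent': normaliser = 0.1·0.1481 + 0.35·0.7490 + 0.75·0.1029; P(author Q) ≈ 0.0418, P(author J) ≈ 0.7403, P(author K) ≈ 0.2179
After 'absent': normaliser = 0.1·0.0418 + 0.35·0.7403 + 0.75·0.2179; P(author Q) ≈ 0.0098, P(author J) ≈ 0.6072, P(author K) ≈ 0.3830
After 'present': normaliser = 0.9·0.0098 + 0.65·0.6072 + 0.25·0.3830; P(author Q) ≈ 0.0177, P(author J) ≈ 0.7905, P(author K) ≈ 0.1918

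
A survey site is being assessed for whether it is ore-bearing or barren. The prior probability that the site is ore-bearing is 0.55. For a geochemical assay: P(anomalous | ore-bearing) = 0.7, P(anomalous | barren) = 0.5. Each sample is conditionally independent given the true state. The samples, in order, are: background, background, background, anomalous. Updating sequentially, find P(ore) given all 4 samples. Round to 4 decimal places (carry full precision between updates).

After 'background': P(ore) = 0.3·0.5500 / (0.3·0.5500 + 0.5·0.4500) ≈ 0.4231
After 'background': P(ore) = 0.3·0.4231 / (0.3·0.4231 + 0.5·0.5769) ≈ 0.3056
After 'background': P(ore) = 0.3·0.3056 / (0.3·0.3056 + 0.5·0.6944) ≈ 0.2089
After 'anomalous': P(ore) = 0.7·0.2089 / (0.7·0.2089 + 0.5·0.7911) ≈ 0.2699

0.2699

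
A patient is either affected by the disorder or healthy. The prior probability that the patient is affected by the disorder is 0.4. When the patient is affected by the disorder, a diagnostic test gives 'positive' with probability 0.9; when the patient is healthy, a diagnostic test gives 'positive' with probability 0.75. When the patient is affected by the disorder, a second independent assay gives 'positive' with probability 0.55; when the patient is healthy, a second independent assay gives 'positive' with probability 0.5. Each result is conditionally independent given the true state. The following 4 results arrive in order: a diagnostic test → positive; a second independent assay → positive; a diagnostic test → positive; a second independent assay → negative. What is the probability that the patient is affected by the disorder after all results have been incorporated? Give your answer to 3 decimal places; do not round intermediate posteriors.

After a diagnostic test='positive': P(affected) = 0.9·0.4000 / (0.9·0.4000 + 0.75·0.6000) ≈ 0.4444
After a second independent assay='positive': P(affected) = 0.55·0.4444 / (0.55·0.4444 + 0.5·0.5556) ≈ 0.4681
After a diagnostic test='positive': P(affected) = 0.9·0.4681 / (0.9·0.4681 + 0.75·0.5319) ≈ 0.5136
After a second independent assay='negative': P(affected) = 0.45·0.5136 / (0.45·0.5136 + 0.5·0.4864) ≈ 0.4873

0.487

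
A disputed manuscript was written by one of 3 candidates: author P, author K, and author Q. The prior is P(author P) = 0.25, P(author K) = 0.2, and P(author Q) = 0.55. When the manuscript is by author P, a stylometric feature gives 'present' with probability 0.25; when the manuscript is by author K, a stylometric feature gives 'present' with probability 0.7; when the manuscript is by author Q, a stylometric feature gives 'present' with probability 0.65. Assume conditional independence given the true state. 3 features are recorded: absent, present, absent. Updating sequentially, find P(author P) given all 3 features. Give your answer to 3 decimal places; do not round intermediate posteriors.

0.384

Apply Bayes' rule sequentially, carrying P(author P) forward.
After 'absent': normaliser = 0.75·0.2500 + 0.3·0.2000 + 0.35·0.5500; P(author P) ≈ 0.4261, P(author K) ≈ 0.1364, P(author Q) ≈ 0.4375
After 'present': normaliser = 0.25·0.4261 + 0.7·0.1364 + 0.65·0.4375; P(author P) ≈ 0.2190, P(author K) ≈ 0.1963, P(author Q) ≈ 0.5847
After 'absent': normaliser = 0.75·0.2190 + 0.3·0.1963 + 0.35·0.5847; P(author P) ≈ 0.3840, P(author K) ≈ 0.1376, P(author Q) ≈ 0.4784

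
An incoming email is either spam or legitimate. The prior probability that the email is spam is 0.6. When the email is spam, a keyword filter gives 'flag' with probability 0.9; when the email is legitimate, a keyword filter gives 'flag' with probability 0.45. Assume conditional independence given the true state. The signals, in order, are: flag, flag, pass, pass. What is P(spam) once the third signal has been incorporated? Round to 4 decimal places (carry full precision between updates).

After 'flag': P(spam) = 0.9·0.6000 / (0.9·0.6000 + 0.45·0.4000) ≈ 0.7500
After 'flag': P(spam) = 0.9·0.7500 / (0.9·0.7500 + 0.45·0.2500) ≈ 0.8571
After 'pass': P(spam) = 0.1·0.8571 / (0.1·0.8571 + 0.55·0.1429) ≈ 0.5217

0.5217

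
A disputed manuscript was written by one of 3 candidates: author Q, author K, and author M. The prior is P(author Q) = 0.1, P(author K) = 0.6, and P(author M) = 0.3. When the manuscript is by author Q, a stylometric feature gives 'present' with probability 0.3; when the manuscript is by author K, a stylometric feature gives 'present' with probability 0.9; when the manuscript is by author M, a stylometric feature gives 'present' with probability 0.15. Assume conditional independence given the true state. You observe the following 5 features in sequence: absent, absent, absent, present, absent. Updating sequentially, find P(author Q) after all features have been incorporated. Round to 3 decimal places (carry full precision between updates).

0.234

After 'absent': normaliser = 0.7·0.1000 + 0.1·0.6000 + 0.85·0.3000; P(author Q) ≈ 0.1818, P(author K) ≈ 0.1558, P(author M) ≈ 0.6623
After 'absent': normaliser = 0.7·0.1818 + 0.1·0.1558 + 0.85·0.6623; P(author Q) ≈ 0.1803, P(author K) ≈ 0.0221, P(author M) ≈ 0.7976
After 'absent': normaliser = 0.7·0.1803 + 0.1·0.0221 + 0.85·0.7976; P(author Q) ≈ 0.1565, P(author K) ≈ 0.0027, P(author M) ≈ 0.8407
After 'present': normaliser = 0.3·0.1565 + 0.9·0.0027 + 0.15·0.8407; P(author Q) ≈ 0.2675, P(author K) ≈ 0.0140, P(author M) ≈ 0.7184
After 'absent': normaliser = 0.7·0.2675 + 0.1·0.0140 + 0.85·0.7184; P(author Q) ≈ 0.2343, P(author K) ≈ 0.0018, P(author M) ≈ 0.7640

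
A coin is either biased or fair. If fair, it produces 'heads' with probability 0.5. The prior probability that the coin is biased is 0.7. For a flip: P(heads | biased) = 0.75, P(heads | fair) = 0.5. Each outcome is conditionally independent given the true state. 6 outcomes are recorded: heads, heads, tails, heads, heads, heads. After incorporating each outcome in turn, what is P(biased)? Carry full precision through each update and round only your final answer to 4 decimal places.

0.8986

Apply Bayes' rule sequentially, carrying P(biased) forward.
After 'heads': P(biased) = 0.75·0.7000 / (0.75·0.7000 + 0.5·0.3000) ≈ 0.7778
After 'heads': P(biased) = 0.75·0.7778 / (0.75·0.7778 + 0.5·0.2222) ≈ 0.8400
After 'tails': P(biased) = 0.25·0.8400 / (0.25·0.8400 + 0.5·0.1600) ≈ 0.7241
After 'heads': P(biased) = 0.75·0.7241 / (0.75·0.7241 + 0.5·0.2759) ≈ 0.7975
After 'heads': P(biased) = 0.75·0.7975 / (0.75·0.7975 + 0.5·0.2025) ≈ 0.8552
After 'heads': P(biased) = 0.75·0.8552 / (0.75·0.8552 + 0.5·0.1448) ≈ 0.8986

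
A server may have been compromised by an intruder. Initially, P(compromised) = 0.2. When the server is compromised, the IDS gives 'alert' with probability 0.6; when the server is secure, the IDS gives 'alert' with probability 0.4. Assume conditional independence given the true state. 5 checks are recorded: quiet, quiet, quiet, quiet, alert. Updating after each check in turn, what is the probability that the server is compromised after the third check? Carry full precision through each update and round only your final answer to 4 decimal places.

After 'quiet': P(compromised) = 0.4·0.2000 / (0.4·0.2000 + 0.6·0.8000) ≈ 0.1429
After 'quiet': P(compromised) = 0.4·0.1429 / (0.4·0.1429 + 0.6·0.8571) ≈ 0.1000
After 'quiet': P(compromised) = 0.4·0.1000 / (0.4·0.1000 + 0.6·0.9000) ≈ 0.0690

0.0690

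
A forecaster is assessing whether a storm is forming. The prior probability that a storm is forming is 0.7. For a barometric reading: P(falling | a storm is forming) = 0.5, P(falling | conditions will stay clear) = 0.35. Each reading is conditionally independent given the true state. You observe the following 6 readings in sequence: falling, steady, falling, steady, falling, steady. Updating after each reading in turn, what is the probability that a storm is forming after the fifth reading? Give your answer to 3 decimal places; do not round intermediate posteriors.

0.801

After 'falling': P(storm) = 0.5·0.7000 / (0.5·0.7000 + 0.35·0.3000) ≈ 0.7692
After 'steady': P(storm) = 0.5·0.7692 / (0.5·0.7692 + 0.65·0.2308) ≈ 0.7194
After 'falling': P(storm) = 0.5·0.7194 / (0.5·0.7194 + 0.35·0.2806) ≈ 0.7855
After 'steady': P(storm) = 0.5·0.7855 / (0.5·0.7855 + 0.65·0.2145) ≈ 0.7381
After 'falling': P(storm) = 0.5·0.7381 / (0.5·0.7381 + 0.35·0.2619) ≈ 0.8010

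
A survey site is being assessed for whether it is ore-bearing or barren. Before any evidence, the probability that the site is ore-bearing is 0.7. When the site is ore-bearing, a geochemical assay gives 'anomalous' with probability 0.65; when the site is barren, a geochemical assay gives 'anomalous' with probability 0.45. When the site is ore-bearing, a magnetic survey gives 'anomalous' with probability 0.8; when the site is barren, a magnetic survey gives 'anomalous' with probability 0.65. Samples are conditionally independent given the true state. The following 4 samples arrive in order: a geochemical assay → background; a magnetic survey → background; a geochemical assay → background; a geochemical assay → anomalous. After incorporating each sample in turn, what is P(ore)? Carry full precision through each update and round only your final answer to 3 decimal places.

After a geochemical assay='background': P(ore) = 0.35·0.7000 / (0.35·0.7000 + 0.55·0.3000) ≈ 0.5976
After a magnetic survey='background': P(ore) = 0.2·0.5976 / (0.2·0.5976 + 0.35·0.4024) ≈ 0.4590
After a geochemical assay='background': P(ore) = 0.35·0.4590 / (0.35·0.4590 + 0.55·0.5410) ≈ 0.3506
After a geochemical assay='anomalous': P(ore) = 0.65·0.3506 / (0.65·0.3506 + 0.45·0.6494) ≈ 0.4382

0.438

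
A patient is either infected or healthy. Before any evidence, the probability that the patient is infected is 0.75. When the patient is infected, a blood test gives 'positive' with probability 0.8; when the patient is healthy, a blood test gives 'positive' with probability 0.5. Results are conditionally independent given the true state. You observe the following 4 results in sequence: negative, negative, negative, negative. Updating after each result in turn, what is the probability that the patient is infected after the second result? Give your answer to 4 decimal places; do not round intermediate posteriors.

After 'negative': P(infected) = 0.2·0.7500 / (0.2·0.7500 + 0.5·0.2500) ≈ 0.5455
After 'negative': P(infected) = 0.2·0.5455 / (0.2·0.5455 + 0.5·0.4545) ≈ 0.3243

0.3243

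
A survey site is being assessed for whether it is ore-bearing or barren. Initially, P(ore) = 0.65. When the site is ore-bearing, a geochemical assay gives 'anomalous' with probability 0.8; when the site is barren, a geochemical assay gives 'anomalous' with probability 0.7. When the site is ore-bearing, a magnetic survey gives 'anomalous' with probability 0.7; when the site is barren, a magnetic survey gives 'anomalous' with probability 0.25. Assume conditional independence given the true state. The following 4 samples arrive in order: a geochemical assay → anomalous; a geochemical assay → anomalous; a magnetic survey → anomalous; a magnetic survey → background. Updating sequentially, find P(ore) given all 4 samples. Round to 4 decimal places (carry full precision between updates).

0.7309

After a geochemical assay='anomalous': P(ore) = 0.8·0.6500 / (0.8·0.6500 + 0.7·0.3500) ≈ 0.6797
After a geochemical assay='anomalous': P(ore) = 0.8·0.6797 / (0.8·0.6797 + 0.7·0.3203) ≈ 0.7081
After a magnetic survey='anomalous': P(ore) = 0.7·0.7081 / (0.7·0.7081 + 0.25·0.2919) ≈ 0.8717
After a magnetic survey='background': P(ore) = 0.3·0.8717 / (0.3·0.8717 + 0.75·0.1283) ≈ 0.7309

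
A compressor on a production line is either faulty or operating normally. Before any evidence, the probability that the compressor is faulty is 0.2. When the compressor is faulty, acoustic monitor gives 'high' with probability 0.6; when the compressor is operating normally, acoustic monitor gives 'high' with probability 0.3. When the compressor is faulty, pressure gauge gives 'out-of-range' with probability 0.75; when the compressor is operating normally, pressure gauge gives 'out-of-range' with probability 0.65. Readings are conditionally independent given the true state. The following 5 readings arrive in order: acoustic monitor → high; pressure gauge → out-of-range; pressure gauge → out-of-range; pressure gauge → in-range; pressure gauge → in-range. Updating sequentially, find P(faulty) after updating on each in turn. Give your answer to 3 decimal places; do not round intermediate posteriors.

0.254

Each posterior becomes the prior for the next update.
After acoustic monitor='high': P(faulty) = 0.6·0.2000 / (0.6·0.2000 + 0.3·0.8000) ≈ 0.3333
After pressure gauge='out-of-range': P(faulty) = 0.75·0.3333 / (0.75·0.3333 + 0.65·0.6667) ≈ 0.3659
After pressure gauge='out-of-range': P(faulty) = 0.75·0.3659 / (0.75·0.3659 + 0.65·0.6341) ≈ 0.3996
After pressure gauge='in-range': P(faulty) = 0.25·0.3996 / (0.25·0.3996 + 0.35·0.6004) ≈ 0.3223
After pressure gauge='in-range': P(faulty) = 0.25·0.3223 / (0.25·0.3223 + 0.35·0.6777) ≈ 0.2535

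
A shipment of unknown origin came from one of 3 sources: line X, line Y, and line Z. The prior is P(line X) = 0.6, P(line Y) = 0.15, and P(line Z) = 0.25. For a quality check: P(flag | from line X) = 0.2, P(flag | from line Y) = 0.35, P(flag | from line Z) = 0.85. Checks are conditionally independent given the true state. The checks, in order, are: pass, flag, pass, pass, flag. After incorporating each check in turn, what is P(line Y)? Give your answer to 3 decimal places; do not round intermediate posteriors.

After 'pass': normaliser = 0.8·0.6000 + 0.65·0.1500 + 0.15·0.2500; P(line X) ≈ 0.7805, P(line Y) ≈ 0.1585, P(line Z) ≈ 0.0610
After 'flag': normaliser = 0.2·0.7805 + 0.35·0.1585 + 0.85·0.0610; P(line X) ≈ 0.5926, P(line Y) ≈ 0.2106, P(line Z) ≈ 0.1968
After 'pass': normaliser = 0.8·0.5926 + 0.65·0.2106 + 0.15·0.1968; P(line X) ≈ 0.7402, P(line Y) ≈ 0.2138, P(line Z) ≈ 0.0461
After 'pass': normaliser = 0.8·0.7402 + 0.65·0.2138 + 0.15·0.0461; P(line X) ≈ 0.8024, P(line Y) ≈ 0.1883, P(line Z) ≈ 0.0094
After 'flag': normaliser = 0.2·0.8024 + 0.35·0.1883 + 0.85·0.0094; P(line X) ≈ 0.6848, P(line Y) ≈ 0.2812, P(line Z) ≈ 0.0340

0.281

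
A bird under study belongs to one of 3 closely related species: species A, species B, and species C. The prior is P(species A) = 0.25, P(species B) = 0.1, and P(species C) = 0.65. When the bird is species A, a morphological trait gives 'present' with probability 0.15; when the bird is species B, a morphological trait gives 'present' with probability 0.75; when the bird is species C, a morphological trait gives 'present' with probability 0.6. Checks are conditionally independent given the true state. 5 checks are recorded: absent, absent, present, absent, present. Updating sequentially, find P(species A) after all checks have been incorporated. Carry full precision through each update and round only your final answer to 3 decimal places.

0.179

After 'absent': normaliser = 0.85·0.2500 + 0.25·0.1000 + 0.4·0.6500; P(species A) ≈ 0.4271, P(species B) ≈ 0.0503, P(species C) ≈ 0.5226
After 'absent': normaliser = 0.85·0.4271 + 0.25·0.0503 + 0.4·0.5226; P(species A) ≈ 0.6210, P(species B) ≈ 0.0215, P(species C) ≈ 0.3575
After 'present': normaliser = 0.15·0.6210 + 0.75·0.0215 + 0.6·0.3575; P(species A) ≈ 0.2877, P(species B) ≈ 0.0498, P(species C) ≈ 0.6626
After 'absent': normaliser = 0.85·0.2877 + 0.25·0.0498 + 0.4·0.6626; P(species A) ≈ 0.4684, P(species B) ≈ 0.0238, P(species C) ≈ 0.5077
After 'present': normaliser = 0.15·0.4684 + 0.75·0.0238 + 0.6·0.5077; P(species A) ≈ 0.1789, P(species B) ≈ 0.0455, P(species C) ≈ 0.7756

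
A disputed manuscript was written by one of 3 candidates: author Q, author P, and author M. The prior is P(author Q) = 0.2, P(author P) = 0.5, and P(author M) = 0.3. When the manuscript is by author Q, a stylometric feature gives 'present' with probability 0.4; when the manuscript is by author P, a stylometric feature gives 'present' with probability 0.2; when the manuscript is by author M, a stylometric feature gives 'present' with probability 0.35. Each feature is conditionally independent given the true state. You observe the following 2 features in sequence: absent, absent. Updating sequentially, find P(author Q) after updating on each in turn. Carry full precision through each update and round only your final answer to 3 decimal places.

0.139

After 'absent': normaliser = 0.6·0.2000 + 0.8·0.5000 + 0.65·0.3000; P(author Q) ≈ 0.1678, P(author P) ≈ 0.5594, P(author M) ≈ 0.2727
After 'absent': normaliser = 0.6·0.1678 + 0.8·0.5594 + 0.65·0.2727; P(author Q) ≈ 0.1388, P(author P) ≈ 0.6169, P(author M) ≈ 0.2443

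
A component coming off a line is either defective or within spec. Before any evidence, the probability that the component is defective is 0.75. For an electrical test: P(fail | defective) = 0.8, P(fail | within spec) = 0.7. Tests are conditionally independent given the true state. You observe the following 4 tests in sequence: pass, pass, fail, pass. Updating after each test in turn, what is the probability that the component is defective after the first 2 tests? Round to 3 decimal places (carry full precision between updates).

After 'pass': P(defective) = 0.2·0.7500 / (0.2·0.7500 + 0.3·0.2500) ≈ 0.6667
After 'pass': P(defective) = 0.2·0.6667 / (0.2·0.6667 + 0.3·0.3333) ≈ 0.5714

0.571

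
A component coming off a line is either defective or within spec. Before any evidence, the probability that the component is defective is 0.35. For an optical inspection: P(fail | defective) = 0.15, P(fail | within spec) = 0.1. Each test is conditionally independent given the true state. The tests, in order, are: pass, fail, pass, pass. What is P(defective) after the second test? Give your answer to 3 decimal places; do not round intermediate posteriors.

0.433

Each posterior becomes the prior for the next update.
After 'pass': P(defective) = 0.85·0.3500 / (0.85·0.3500 + 0.9·0.6500) ≈ 0.3371
After 'fail': P(defective) = 0.15·0.3371 / (0.15·0.3371 + 0.1·0.6629) ≈ 0.4327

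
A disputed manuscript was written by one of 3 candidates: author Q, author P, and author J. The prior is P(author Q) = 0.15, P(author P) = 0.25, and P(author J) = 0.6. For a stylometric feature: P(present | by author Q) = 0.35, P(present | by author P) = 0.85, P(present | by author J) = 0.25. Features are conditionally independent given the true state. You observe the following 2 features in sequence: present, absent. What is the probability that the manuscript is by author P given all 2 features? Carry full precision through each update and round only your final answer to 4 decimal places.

0.1786

After 'present': normaliser = 0.35·0.1500 + 0.85·0.2500 + 0.25·0.6000; P(author Q) ≈ 0.1265, P(author P) ≈ 0.5120, P(author J) ≈ 0.3614
After 'absent': normaliser = 0.65·0.1265 + 0.15·0.5120 + 0.75·0.3614; P(author Q) ≈ 0.1912, P(author P) ≈ 0.1786, P(author J) ≈ 0.6303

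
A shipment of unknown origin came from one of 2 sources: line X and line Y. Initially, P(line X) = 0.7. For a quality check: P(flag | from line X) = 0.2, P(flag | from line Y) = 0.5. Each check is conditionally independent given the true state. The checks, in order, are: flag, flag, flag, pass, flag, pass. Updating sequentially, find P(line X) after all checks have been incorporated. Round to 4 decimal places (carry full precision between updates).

0.1326

After 'flag': P(line X) = 0.2·0.7000 / (0.2·0.7000 + 0.5·0.3000) ≈ 0.4828
After 'flag': P(line X) = 0.2·0.4828 / (0.2·0.4828 + 0.5·0.5172) ≈ 0.2718
After 'flag': P(line X) = 0.2·0.2718 / (0.2·0.2718 + 0.5·0.7282) ≈ 0.1299
After 'pass': P(line X) = 0.8·0.1299 / (0.8·0.1299 + 0.5·0.8701) ≈ 0.1929
After 'flag': P(line X) = 0.2·0.1929 / (0.2·0.1929 + 0.5·0.8071) ≈ 0.0872
After 'pass': P(line X) = 0.8·0.0872 / (0.8·0.0872 + 0.5·0.9128) ≈ 0.1326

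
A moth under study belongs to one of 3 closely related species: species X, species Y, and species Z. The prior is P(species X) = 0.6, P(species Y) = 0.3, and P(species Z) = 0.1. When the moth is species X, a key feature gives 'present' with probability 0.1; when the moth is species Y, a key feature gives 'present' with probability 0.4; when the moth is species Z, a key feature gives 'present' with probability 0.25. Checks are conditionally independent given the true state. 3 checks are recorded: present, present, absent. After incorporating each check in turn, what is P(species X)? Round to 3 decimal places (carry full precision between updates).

0.139

Each posterior becomes the prior for the next update.
After 'present': normaliser = 0.1·0.6000 + 0.4·0.3000 + 0.25·0.1000; P(species X) ≈ 0.2927, P(species Y) ≈ 0.5854, P(species Z) ≈ 0.1220
After 'present': normaliser = 0.1·0.2927 + 0.4·0.5854 + 0.25·0.1220; P(species X) ≈ 0.0996, P(species Y) ≈ 0.7967, P(species Z) ≈ 0.1037
After 'absent': normaliser = 0.9·0.0996 + 0.6·0.7967 + 0.75·0.1037; P(species X) ≈ 0.1389, P(species Y) ≈ 0.7406, P(species Z) ≈ 0.1205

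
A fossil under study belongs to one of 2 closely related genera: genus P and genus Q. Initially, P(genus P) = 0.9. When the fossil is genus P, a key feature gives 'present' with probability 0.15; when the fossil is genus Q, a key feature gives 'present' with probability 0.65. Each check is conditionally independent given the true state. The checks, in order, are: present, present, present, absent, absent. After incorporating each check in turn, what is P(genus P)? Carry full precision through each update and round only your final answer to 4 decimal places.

0.3948

Each posterior becomes the prior for the next update.
After 'present': P(genus P) = 0.15·0.9000 / (0.15·0.9000 + 0.65·0.1000) ≈ 0.6750
After 'present': P(genus P) = 0.15·0.6750 / (0.15·0.6750 + 0.65·0.3250) ≈ 0.3240
After 'present': P(genus P) = 0.15·0.3240 / (0.15·0.3240 + 0.65·0.6760) ≈ 0.0996
After 'absent': P(genus P) = 0.85·0.0996 / (0.85·0.0996 + 0.35·0.9004) ≈ 0.2117
After 'absent': P(genus P) = 0.85·0.2117 / (0.85·0.2117 + 0.35·0.7883) ≈ 0.3948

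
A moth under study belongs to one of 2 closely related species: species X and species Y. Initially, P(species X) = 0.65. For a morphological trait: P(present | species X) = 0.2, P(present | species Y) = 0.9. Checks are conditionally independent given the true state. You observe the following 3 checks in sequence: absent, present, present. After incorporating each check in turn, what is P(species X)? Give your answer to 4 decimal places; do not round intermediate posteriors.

Each posterior becomes the prior for the next update.
After 'absent': P(species X) = 0.8·0.6500 / (0.8·0.6500 + 0.1·0.3500) ≈ 0.9369
After 'present': P(species X) = 0.2·0.9369 / (0.2·0.9369 + 0.9·0.0631) ≈ 0.7675
After 'present': P(species X) = 0.2·0.7675 / (0.2·0.7675 + 0.9·0.2325) ≈ 0.4232

0.4232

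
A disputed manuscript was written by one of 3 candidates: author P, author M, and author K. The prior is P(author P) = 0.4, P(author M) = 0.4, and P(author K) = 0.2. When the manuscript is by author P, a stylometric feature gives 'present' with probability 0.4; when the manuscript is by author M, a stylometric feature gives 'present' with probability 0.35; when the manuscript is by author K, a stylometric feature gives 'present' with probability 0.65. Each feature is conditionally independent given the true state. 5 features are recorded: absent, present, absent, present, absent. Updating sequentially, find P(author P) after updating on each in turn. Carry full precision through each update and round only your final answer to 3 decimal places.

Apply Bayes' rule sequentially, carrying P(author P) forward.
After 'absent': normaliser = 0.6·0.4000 + 0.65·0.4000 + 0.35·0.2000; P(author P) ≈ 0.4211, P(author M) ≈ 0.4561, P(author K) ≈ 0.1228
After 'present': normaliser = 0.4·0.4211 + 0.35·0.4561 + 0.65·0.1228; P(author P) ≈ 0.4129, P(author M) ≈ 0.3914, P(author K) ≈ 0.1957
After 'absent': normaliser = 0.6·0.4129 + 0.65·0.3914 + 0.35·0.1957; P(author P) ≈ 0.4341, P(author M) ≈ 0.4458, P(author K) ≈ 0.1200
After 'present': normaliser = 0.4·0.4341 + 0.35·0.4458 + 0.65·0.1200; P(author P) ≈ 0.4259, P(author M) ≈ 0.3827, P(author K) ≈ 0.1914
After 'absent': normaliser = 0.6·0.4259 + 0.65·0.3827 + 0.35·0.1914; P(author P) ≈ 0.4473, P(author M) ≈ 0.4354, P(author K) ≈ 0.1172

0.447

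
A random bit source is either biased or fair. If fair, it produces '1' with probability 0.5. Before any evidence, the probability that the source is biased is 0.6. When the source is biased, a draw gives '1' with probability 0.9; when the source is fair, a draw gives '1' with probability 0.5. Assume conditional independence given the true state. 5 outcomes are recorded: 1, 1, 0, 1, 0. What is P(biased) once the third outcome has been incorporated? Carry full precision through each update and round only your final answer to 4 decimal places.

0.4929

After '1': P(biased) = 0.9·0.6000 / (0.9·0.6000 + 0.5·0.4000) ≈ 0.7297
After '1': P(biased) = 0.9·0.7297 / (0.9·0.7297 + 0.5·0.2703) ≈ 0.8294
After '0': P(biased) = 0.1·0.8294 / (0.1·0.8294 + 0.5·0.1706) ≈ 0.4929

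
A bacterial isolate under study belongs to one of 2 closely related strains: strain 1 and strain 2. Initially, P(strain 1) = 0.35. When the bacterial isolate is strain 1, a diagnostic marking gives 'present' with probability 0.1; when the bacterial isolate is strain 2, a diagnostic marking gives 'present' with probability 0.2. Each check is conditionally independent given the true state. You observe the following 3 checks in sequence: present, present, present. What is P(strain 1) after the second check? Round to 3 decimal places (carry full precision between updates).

0.119

Each posterior becomes the prior for the next update.
After 'present': P(strain 1) = 0.1·0.3500 / (0.1·0.3500 + 0.2·0.6500) ≈ 0.2121
After 'present': P(strain 1) = 0.1·0.2121 / (0.1·0.2121 + 0.2·0.7879) ≈ 0.1186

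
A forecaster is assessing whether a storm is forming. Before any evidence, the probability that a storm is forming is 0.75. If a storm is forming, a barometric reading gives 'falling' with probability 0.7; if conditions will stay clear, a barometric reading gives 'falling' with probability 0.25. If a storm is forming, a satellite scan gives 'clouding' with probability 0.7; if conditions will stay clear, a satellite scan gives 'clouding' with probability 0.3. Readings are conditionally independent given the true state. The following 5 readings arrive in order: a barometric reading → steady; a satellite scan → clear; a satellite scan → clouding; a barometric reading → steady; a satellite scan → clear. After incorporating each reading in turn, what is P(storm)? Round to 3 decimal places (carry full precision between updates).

0.171

Each posterior becomes the prior for the next update.
After a barometric reading='steady': P(storm) = 0.3·0.7500 / (0.3·0.7500 + 0.75·0.2500) ≈ 0.5455
After a satellite scan='clear': P(storm) = 0.3·0.5455 / (0.3·0.5455 + 0.7·0.4545) ≈ 0.3396
After a satellite scan='clouding': P(storm) = 0.7·0.3396 / (0.7·0.3396 + 0.3·0.6604) ≈ 0.5455
After a barometric reading='steady': P(storm) = 0.3·0.5455 / (0.3·0.5455 + 0.75·0.4545) ≈ 0.3243
After a satellite scan='clear': P(storm) = 0.3·0.3243 / (0.3·0.3243 + 0.7·0.6757) ≈ 0.1706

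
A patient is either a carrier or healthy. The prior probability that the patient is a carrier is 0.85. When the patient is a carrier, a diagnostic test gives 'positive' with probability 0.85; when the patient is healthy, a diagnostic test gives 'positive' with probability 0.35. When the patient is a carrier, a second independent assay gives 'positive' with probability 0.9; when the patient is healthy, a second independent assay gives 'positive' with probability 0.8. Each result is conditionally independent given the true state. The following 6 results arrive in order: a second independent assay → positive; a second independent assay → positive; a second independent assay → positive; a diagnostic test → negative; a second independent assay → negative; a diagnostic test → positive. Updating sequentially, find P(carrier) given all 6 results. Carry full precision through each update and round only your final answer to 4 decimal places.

Apply Bayes' rule sequentially, carrying P(carrier) forward.
After a second independent assay='positive': P(carrier) = 0.9·0.8500 / (0.9·0.8500 + 0.8·0.1500) ≈ 0.8644
After a second independent assay='positive': P(carrier) = 0.9·0.8644 / (0.9·0.8644 + 0.8·0.1356) ≈ 0.8776
After a second independent assay='positive': P(carrier) = 0.9·0.8776 / (0.9·0.8776 + 0.8·0.1224) ≈ 0.8897
After a diagnostic test='negative': P(carrier) = 0.15·0.8897 / (0.15·0.8897 + 0.65·0.1103) ≈ 0.6506
After a second independent assay='negative': P(carrier) = 0.1·0.6506 / (0.1·0.6506 + 0.2·0.3494) ≈ 0.4821
After a diagnostic test='positive': P(carrier) = 0.85·0.4821 / (0.85·0.4821 + 0.35·0.5179) ≈ 0.6933

0.6933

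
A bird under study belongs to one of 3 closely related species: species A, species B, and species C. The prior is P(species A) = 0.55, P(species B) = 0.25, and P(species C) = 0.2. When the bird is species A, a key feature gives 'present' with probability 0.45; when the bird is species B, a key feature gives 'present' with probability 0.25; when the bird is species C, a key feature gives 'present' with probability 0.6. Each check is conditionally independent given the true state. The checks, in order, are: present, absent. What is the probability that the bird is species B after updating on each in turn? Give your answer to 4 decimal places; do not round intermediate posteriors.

After 'present': normaliser = 0.45·0.5500 + 0.25·0.2500 + 0.6·0.2000; P(species A) ≈ 0.5756, P(species B) ≈ 0.1453, P(species C) ≈ 0.2791
After 'absent': normaliser = 0.55·0.5756 + 0.75·0.1453 + 0.4·0.2791; P(species A) ≈ 0.5893, P(species B) ≈ 0.2029, P(species C) ≈ 0.2078

0.2029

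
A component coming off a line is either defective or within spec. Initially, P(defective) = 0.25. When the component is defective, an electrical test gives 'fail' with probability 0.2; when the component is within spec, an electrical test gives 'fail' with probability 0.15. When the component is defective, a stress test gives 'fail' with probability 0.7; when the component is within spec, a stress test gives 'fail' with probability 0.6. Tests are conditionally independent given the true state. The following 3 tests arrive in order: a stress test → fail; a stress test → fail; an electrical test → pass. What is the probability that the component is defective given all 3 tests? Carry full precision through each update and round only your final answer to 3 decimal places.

0.299

After a stress test='fail': P(defective) = 0.7·0.2500 / (0.7·0.2500 + 0.6·0.7500) ≈ 0.2800
After a stress test='fail': P(defective) = 0.7·0.2800 / (0.7·0.2800 + 0.6·0.7200) ≈ 0.3121
After an electrical test='pass': P(defective) = 0.8·0.3121 / (0.8·0.3121 + 0.85·0.6879) ≈ 0.2992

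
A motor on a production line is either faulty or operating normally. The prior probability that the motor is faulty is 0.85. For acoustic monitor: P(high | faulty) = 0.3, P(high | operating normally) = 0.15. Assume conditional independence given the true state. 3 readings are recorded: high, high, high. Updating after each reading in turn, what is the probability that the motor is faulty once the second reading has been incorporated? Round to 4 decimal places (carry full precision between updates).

After 'high': P(faulty) = 0.3·0.8500 / (0.3·0.8500 + 0.15·0.1500) ≈ 0.9189
After 'high': P(faulty) = 0.3·0.9189 / (0.3·0.9189 + 0.15·0.0811) ≈ 0.9577

0.9577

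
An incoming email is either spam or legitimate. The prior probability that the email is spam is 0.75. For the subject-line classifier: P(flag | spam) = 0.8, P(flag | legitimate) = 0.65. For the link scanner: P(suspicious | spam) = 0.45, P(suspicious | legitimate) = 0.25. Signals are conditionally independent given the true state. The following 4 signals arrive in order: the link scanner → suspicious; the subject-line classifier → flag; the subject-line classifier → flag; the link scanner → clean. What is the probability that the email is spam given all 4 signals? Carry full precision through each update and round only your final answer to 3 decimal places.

After the link scanner='suspicious': P(spam) = 0.45·0.7500 / (0.45·0.7500 + 0.25·0.2500) ≈ 0.8438
After the subject-line classifier='flag': P(spam) = 0.8·0.8438 / (0.8·0.8438 + 0.65·0.1562) ≈ 0.8692
After the subject-line classifier='flag': P(spam) = 0.8·0.8692 / (0.8·0.8692 + 0.65·0.1308) ≈ 0.8911
After the link scanner='clean': P(spam) = 0.55·0.8911 / (0.55·0.8911 + 0.75·0.1089) ≈ 0.8571

0.857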